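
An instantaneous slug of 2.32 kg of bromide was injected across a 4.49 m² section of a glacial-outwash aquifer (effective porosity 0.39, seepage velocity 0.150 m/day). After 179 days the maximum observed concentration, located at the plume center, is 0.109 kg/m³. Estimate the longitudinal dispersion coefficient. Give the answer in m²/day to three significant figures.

At the plume center C_max = M/(n_e·A·√(4πDt)), so D = M²/(4πt·(n_e·A·C_max)²).
n_e·A·C_max = 0.39 × 4.49 × 0.109 = 0.1909 kg/m.
D = 2.32²/(4π × 179 × 0.1909²) = 0.0657 m²/day.

0.0657 m²/day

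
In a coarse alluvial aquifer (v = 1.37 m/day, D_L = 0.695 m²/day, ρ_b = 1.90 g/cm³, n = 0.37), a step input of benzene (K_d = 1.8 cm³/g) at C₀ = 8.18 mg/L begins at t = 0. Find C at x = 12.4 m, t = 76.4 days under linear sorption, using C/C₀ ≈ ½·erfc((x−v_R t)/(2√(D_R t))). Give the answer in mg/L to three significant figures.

Retardation factor R = 1 + ρ_b·K_d/n = 1 + 1.90 × 1.8/0.37 = 10.24.
Sorption retards both mechanisms: v_R = v/R = 0.1338 m/day, D_R = D/R = 0.06787 m²/day.
v_R·t = 0.1338 × 76.4 = 10.22232 m; 2√(D_R t) = 4.554 m; argument = (12.4 − 10.22232)/4.554 = 0.4782.
C = C₀ × ½·erfc(0.4782) = 8.18 × 0.2494 = 2.04 mg/L.

2.04 mg/L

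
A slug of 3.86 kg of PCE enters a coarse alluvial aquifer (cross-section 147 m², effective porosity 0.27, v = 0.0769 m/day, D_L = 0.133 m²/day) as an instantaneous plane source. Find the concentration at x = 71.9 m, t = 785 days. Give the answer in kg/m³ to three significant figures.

0.00195 kg/m³

For an instantaneous plane source, C(x,t) = M/(n_e·A·√(4πDt)) · exp(−(x−vt)²/(4Dt)), with n_e·A the pore (flow) area.
Plume center vt = 0.0769 × 785 = 60.3665 m, so the well at 71.9 m is 11.5335 m downgradient of the peak.
√(4πDt) = 36.22 m, giving peak height M/(n_e·A·√(4πDt)) = 3.86/(0.27 × 147 × 36.22) = 0.002685 kg/m³.
(x−vt)²/(4Dt) = (11.5335)²/(4 × 0.133 × 785) = 0.3185; exp(−0.3185) = 0.7272.
C = 0.002685 × 0.7272 = 0.00195 kg/m³.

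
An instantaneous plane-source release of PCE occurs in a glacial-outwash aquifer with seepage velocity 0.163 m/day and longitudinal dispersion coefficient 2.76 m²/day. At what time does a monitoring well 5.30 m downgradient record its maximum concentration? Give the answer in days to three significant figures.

4.97 days

For the 1D instantaneous-source solution, setting ∂C/∂t = 0 at fixed x gives v²t² + 2Dt − x² = 0, so t = (√(D² + v²x²) − D)/v².
√(D² + v²x²) = √(2.76² + 0.163² × 5.30²) = 2.892; v² = 0.026569.
t = (2.892 − 2.76)/0.026569 = 4.97 days (vs. the pure-advection estimate x/v = 32.5 d).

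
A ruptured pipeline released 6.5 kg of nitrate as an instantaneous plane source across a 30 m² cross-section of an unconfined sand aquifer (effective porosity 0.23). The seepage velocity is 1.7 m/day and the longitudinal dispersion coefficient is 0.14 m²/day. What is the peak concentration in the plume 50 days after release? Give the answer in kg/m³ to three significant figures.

0.100 kg/m³

The peak of an instantaneous 1D plume sits at x = vt; there the Gaussian factor is 1 and C_max = M/(n_e·A·√(4πDt)), where n_e·A is the pore area the mass is dissolved in.
√(4πDt) = √(4π × 0.14 × 50) = 9.379 m, so C_max = 6.5/(0.23 × 30 × 9.379) = 0.100 kg/m³.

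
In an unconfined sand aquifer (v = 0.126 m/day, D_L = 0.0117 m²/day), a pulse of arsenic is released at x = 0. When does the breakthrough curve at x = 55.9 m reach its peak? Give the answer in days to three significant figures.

443 days

For the 1D instantaneous-source solution, setting ∂C/∂t = 0 at fixed x gives v²t² + 2Dt − x² = 0, so t = (√(D² + v²x²) − D)/v².
√(D² + v²x²) = √(0.0117² + 0.126² × 55.9²) = 7.043; v² = 0.015876.
t = (7.043 − 0.0117)/0.015876 = 443 days (vs. the pure-advection estimate x/v = 444 d).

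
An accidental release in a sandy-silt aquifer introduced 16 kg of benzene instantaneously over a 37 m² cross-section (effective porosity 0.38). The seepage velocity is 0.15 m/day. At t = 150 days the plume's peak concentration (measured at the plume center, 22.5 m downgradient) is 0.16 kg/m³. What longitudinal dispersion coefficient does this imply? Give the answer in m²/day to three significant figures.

At the plume center C_max = M/(n_e·A·√(4πDt)), so D = M²/(4πt·(n_e·A·C_max)²).
n_e·A·C_max = 0.38 × 37 × 0.16 = 2.250 kg/m.
D = 16²/(4π × 150 × 2.250²) = 0.0268 m²/day.

0.0268 m²/day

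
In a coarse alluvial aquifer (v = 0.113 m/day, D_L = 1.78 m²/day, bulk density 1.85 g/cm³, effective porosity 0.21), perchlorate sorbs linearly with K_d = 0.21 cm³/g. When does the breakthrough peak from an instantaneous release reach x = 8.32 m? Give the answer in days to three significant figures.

Retardation factor R = 1 + ρ_b·K_d/n = 1 + 1.85 × 0.21/0.21 = 2.850.
Sorption retards both mechanisms: v_R = v/R = 0.03965 m/day, D_R = D/R = 0.6246 m²/day.
Peak time from v_R²t² + 2D_R t − x² = 0: t = (√(D_R² + v_R²x²) − D_R)/v_R².
√(D_R² + v_R²x²) = √(0.6246² + 0.03965² × 8.32²) = 0.7064; v_R² = 0.001572.
t = (0.7064 − 0.6246)/0.001572 = 52.0 days.

52.0 days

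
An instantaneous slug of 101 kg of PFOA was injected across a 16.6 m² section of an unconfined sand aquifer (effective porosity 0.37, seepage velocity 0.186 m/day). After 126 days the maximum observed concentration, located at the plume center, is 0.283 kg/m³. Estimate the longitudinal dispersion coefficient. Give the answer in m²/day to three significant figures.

2.13 m²/day

At the plume center C_max = M/(n_e·A·√(4πDt)), so D = M²/(4πt·(n_e·A·C_max)²).
n_e·A·C_max = 0.37 × 16.6 × 0.283 = 1.738 kg/m.
D = 101²/(4π × 126 × 1.738²) = 2.13 m²/day.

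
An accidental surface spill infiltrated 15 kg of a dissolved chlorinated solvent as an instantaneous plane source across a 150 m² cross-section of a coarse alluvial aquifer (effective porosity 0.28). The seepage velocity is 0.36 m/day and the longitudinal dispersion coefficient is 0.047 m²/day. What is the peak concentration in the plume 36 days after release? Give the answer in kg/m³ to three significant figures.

The peak of an instantaneous 1D plume sits at x = vt; there the Gaussian factor is 1 and C_max = M/(n_e·A·√(4πDt)), where n_e·A is the pore area the mass is dissolved in.
√(4πDt) = √(4π × 0.047 × 36) = 4.611 m, so C_max = 15/(0.28 × 150 × 4.611) = 0.0775 kg/m³.

0.0775 kg/m³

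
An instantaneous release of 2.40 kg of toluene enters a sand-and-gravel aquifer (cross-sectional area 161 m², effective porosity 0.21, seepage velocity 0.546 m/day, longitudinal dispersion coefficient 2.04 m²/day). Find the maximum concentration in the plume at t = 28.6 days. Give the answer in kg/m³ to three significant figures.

The peak of an instantaneous 1D plume sits at x = vt; there the Gaussian factor is 1 and C_max = M/(n_e·A·√(4πDt)), where n_e·A is the pore area the mass is dissolved in.
√(4πDt) = √(4π × 2.04 × 28.6) = 27.08 m, so C_max = 2.40/(0.21 × 161 × 27.08) = 0.00262 kg/m³.

0.00262 kg/m³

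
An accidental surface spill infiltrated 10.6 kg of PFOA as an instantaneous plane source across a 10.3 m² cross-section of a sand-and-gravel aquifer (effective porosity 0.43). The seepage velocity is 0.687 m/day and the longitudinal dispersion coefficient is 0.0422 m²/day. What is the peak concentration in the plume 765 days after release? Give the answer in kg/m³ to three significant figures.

The peak of an instantaneous 1D plume sits at x = vt; there the Gaussian factor is 1 and C_max = M/(n_e·A·√(4πDt)), where n_e·A is the pore area the mass is dissolved in.
√(4πDt) = √(4π × 0.0422 × 765) = 20.14 m, so C_max = 10.6/(0.43 × 10.3 × 20.14) = 0.119 kg/m³.

0.119 kg/m³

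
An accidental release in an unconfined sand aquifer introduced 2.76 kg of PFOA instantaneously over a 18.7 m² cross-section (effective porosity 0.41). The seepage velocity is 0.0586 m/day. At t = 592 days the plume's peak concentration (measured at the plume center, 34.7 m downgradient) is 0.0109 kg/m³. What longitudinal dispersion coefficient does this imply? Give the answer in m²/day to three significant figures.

At the plume center C_max = M/(n_e·A·√(4πDt)), so D = M²/(4πt·(n_e·A·C_max)²).
n_e·A·C_max = 0.41 × 18.7 × 0.0109 = 0.08357 kg/m.
D = 2.76²/(4π × 592 × 0.08357²) = 0.147 m²/day.

0.147 m²/day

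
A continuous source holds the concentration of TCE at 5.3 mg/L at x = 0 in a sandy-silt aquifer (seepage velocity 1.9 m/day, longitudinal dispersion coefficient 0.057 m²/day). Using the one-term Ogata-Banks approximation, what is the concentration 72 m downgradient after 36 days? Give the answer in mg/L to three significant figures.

0.200 mg/L

For a continuous step input, C/C₀ ≈ ½·erfc((x−vt)/(2√(Dt))).
vt = 1.9 × 36 = 68.4 m and 2√(Dt) = 2√(0.057 × 36) = 2.865 m.
Argument (x−vt)/(2√(Dt)) = (72 − 68.4)/2.865 = 1.257; ½·erfc(1.257) = 0.03773.
C = 5.3 × 0.03773 = 0.200 mg/L.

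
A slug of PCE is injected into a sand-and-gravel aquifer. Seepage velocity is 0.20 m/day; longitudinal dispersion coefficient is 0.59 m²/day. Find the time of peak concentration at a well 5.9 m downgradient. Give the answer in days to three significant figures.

For the 1D instantaneous-source solution, setting ∂C/∂t = 0 at fixed x gives v²t² + 2Dt − x² = 0, so t = (√(D² + v²x²) − D)/v².
√(D² + v²x²) = √(0.59² + 0.20² × 5.9²) = 1.319; v² = 0.04.
t = (1.319 − 0.59)/0.04 = 18.2 days (vs. the pure-advection estimate x/v = 29.5 d).

18.2 days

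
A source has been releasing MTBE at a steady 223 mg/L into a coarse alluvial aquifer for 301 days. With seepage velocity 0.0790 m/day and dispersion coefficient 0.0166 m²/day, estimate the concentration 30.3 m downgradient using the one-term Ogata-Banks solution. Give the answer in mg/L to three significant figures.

4.36 mg/L

For a continuous step input, C/C₀ ≈ ½·erfc((x−vt)/(2√(Dt))).
vt = 0.0790 × 301 = 23.779 m and 2√(Dt) = 2√(0.0166 × 301) = 4.471 m.
Argument (x−vt)/(2√(Dt)) = (30.3 − 23.779)/4.471 = 1.459; ½·erfc(1.459) = 0.01954.
C = 223 × 0.01954 = 4.36 mg/L.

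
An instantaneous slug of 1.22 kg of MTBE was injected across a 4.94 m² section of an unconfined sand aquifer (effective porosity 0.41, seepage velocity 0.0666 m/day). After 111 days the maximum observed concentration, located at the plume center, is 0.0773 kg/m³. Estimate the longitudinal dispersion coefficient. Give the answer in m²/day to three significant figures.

At the plume center C_max = M/(n_e·A·√(4πDt)), so D = M²/(4πt·(n_e·A·C_max)²).
n_e·A·C_max = 0.41 × 4.94 × 0.0773 = 0.1566 kg/m.
D = 1.22²/(4π × 111 × 0.1566²) = 0.0435 m²/day.

0.0435 m²/day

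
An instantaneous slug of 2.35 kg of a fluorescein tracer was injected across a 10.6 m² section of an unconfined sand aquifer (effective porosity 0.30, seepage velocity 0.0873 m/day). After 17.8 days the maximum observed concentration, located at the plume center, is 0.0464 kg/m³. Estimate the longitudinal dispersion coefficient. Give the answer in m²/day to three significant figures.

1.13 m²/day

At the plume center C_max = M/(n_e·A·√(4πDt)), so D = M²/(4πt·(n_e·A·C_max)²).
n_e·A·C_max = 0.30 × 10.6 × 0.0464 = 0.1476 kg/m.
D = 2.35²/(4π × 17.8 × 0.1476²) = 1.13 m²/day.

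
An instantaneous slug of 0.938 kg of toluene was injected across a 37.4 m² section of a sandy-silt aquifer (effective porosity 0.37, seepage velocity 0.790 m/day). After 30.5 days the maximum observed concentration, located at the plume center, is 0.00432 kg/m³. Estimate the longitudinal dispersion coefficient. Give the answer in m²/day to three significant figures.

0.642 m²/day

At the plume center C_max = M/(n_e·A·√(4πDt)), so D = M²/(4πt·(n_e·A·C_max)²).
n_e·A·C_max = 0.37 × 37.4 × 0.00432 = 0.05978 kg/m.
D = 0.938²/(4π × 30.5 × 0.05978²) = 0.642 m²/day.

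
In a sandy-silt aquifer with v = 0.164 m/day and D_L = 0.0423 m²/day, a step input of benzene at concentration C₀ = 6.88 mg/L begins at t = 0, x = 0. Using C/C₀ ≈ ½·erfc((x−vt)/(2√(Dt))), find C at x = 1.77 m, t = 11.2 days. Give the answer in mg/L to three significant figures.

For a continuous step input, C/C₀ ≈ ½·erfc((x−vt)/(2√(Dt))).
vt = 0.164 × 11.2 = 1.8368 m and 2√(Dt) = 2√(0.0423 × 11.2) = 1.377 m.
Argument (x−vt)/(2√(Dt)) = (1.77 − 1.8368)/1.377 = -0.04851; ½·erfc(-0.04851) = 0.5273.
C = 6.88 × 0.5273 = 3.63 mg/L.

3.63 mg/L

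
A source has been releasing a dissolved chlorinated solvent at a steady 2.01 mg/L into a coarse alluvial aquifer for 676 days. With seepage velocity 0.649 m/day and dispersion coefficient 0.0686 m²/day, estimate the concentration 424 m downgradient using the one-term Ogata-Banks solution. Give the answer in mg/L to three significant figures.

1.88 mg/L

For a continuous step input, C/C₀ ≈ ½·erfc((x−vt)/(2√(Dt))).
vt = 0.649 × 676 = 438.724 m and 2√(Dt) = 2√(0.0686 × 676) = 13.62 m.
Argument (x−vt)/(2√(Dt)) = (424 − 438.724)/13.62 = -1.081; ½·erfc(-1.081) = 0.9368.
C = 2.01 × 0.9368 = 1.88 mg/L.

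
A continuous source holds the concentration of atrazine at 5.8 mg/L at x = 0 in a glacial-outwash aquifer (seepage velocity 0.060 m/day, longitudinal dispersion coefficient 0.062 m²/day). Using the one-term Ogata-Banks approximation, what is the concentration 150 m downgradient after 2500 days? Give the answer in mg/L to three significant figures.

2.90 mg/L

For a continuous step input, C/C₀ ≈ ½·erfc((x−vt)/(2√(Dt))).
vt = 0.060 × 2500 = 150 m and 2√(Dt) = 2√(0.062 × 2500) = 24.90 m.
Argument (x−vt)/(2√(Dt)) = (150 − 150)/24.90 = 0; ½·erfc(0) = 0.5000.
C = 5.8 × 0.5000 = 2.90 mg/L.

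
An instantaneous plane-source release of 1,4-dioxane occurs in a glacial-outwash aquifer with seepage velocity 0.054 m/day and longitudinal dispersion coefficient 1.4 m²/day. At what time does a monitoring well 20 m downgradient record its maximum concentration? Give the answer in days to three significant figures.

For the 1D instantaneous-source solution, setting ∂C/∂t = 0 at fixed x gives v²t² + 2Dt − x² = 0, so t = (√(D² + v²x²) − D)/v².
√(D² + v²x²) = √(1.4² + 0.054² × 20²) = 1.768; v² = 0.002916.
t = (1.768 − 1.4)/0.002916 = 126 days (vs. the pure-advection estimate x/v = 370 d).

126 days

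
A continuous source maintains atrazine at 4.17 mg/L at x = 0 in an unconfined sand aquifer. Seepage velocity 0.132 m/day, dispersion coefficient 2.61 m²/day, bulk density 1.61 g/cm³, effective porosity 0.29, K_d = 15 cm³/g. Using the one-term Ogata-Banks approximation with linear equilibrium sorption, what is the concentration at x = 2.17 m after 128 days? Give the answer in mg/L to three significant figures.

1.01 mg/L

Retardation factor R = 1 + ρ_b·K_d/n = 1 + 1.61 × 15/0.29 = 84.28.
Sorption retards both mechanisms: v_R = v/R = 0.001566 m/day, D_R = D/R = 0.03097 m²/day.
v_R·t = 0.001566 × 128 = 0.200448 m; 2√(D_R t) = 3.982 m; argument = (2.17 − 0.200448)/3.982 = 0.4946.
C = C₀ × ½·erfc(0.4946) = 4.17 × 0.2421 = 1.01 mg/L.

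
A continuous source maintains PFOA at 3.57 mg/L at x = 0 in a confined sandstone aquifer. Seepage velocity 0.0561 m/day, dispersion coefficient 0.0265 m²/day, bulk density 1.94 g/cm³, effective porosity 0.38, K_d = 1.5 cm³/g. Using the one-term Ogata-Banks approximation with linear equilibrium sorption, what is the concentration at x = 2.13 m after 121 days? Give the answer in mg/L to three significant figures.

Retardation factor R = 1 + ρ_b·K_d/n = 1 + 1.94 × 1.5/0.38 = 8.658.
Sorption retards both mechanisms: v_R = v/R = 0.006480 m/day, D_R = D/R = 0.003061 m²/day.
v_R·t = 0.006480 × 121 = 0.78408 m; 2√(D_R t) = 1.217 m; argument = (2.13 − 0.78408)/1.217 = 1.106.
C = C₀ × ½·erfc(1.106) = 3.57 × 0.05889 = 0.210 mg/L.

0.210 mg/L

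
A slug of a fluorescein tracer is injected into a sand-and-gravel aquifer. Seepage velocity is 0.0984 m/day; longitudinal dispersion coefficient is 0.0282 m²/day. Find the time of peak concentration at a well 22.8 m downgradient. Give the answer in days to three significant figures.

229 days

For the 1D instantaneous-source solution, setting ∂C/∂t = 0 at fixed x gives v²t² + 2Dt − x² = 0, so t = (√(D² + v²x²) − D)/v².
√(D² + v²x²) = √(0.0282² + 0.0984² × 22.8²) = 2.244; v² = 0.00968256.
t = (2.244 − 0.0282)/0.00968256 = 229 days (vs. the pure-advection estimate x/v = 232 d).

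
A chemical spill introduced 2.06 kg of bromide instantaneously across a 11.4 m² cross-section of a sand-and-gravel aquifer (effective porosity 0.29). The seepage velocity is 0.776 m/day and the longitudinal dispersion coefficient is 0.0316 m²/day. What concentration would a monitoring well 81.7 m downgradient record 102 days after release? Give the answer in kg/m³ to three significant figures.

For an instantaneous plane source, C(x,t) = M/(n_e·A·√(4πDt)) · exp(−(x−vt)²/(4Dt)), with n_e·A the pore (flow) area.
Plume center vt = 0.776 × 102 = 79.152 m, so the well at 81.7 m is 2.548 m downgradient of the peak.
√(4πDt) = 6.364 m, giving peak height M/(n_e·A·√(4πDt)) = 2.06/(0.29 × 11.4 × 6.364) = 0.09791 kg/m³.
(x−vt)²/(4Dt) = (2.548)²/(4 × 0.0316 × 102) = 0.5036; exp(−0.5036) = 0.6044.
C = 0.09791 × 0.6044 = 0.0592 kg/m³.

0.0592 kg/m³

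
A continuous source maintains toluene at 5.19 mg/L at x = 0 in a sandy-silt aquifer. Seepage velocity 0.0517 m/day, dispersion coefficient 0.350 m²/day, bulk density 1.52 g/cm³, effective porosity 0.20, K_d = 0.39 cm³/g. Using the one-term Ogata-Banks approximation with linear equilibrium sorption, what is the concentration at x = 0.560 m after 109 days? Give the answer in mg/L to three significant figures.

3.00 mg/L

Retardation factor R = 1 + ρ_b·K_d/n = 1 + 1.52 × 0.39/0.20 = 3.964.
Sorption retards both mechanisms: v_R = v/R = 0.01304 m/day, D_R = D/R = 0.08829 m²/day.
v_R·t = 0.01304 × 109 = 1.42136 m; 2√(D_R t) = 6.204 m; argument = (0.560 − 1.42136)/6.204 = -0.1388.
C = C₀ × ½·erfc(-0.1388) = 5.19 × 0.5778 = 3.00 mg/L.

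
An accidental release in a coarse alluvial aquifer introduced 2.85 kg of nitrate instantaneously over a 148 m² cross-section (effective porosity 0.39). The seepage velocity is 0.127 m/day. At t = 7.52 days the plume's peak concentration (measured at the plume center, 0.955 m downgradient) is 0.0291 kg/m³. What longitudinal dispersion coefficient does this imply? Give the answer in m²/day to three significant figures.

At the plume center C_max = M/(n_e·A·√(4πDt)), so D = M²/(4πt·(n_e·A·C_max)²).
n_e·A·C_max = 0.39 × 148 × 0.0291 = 1.680 kg/m.
D = 2.85²/(4π × 7.52 × 1.680²) = 0.0305 m²/day.

0.0305 m²/day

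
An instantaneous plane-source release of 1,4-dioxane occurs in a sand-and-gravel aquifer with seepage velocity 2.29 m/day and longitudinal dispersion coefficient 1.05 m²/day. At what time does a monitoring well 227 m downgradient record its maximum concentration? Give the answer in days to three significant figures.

98.9 days

For the 1D instantaneous-source solution, setting ∂C/∂t = 0 at fixed x gives v²t² + 2Dt − x² = 0, so t = (√(D² + v²x²) − D)/v².
√(D² + v²x²) = √(1.05² + 2.29² × 227²) = 519.8; v² = 5.2441.
t = (519.8 − 1.05)/5.2441 = 98.9 days (vs. the pure-advection estimate x/v = 99.1 d).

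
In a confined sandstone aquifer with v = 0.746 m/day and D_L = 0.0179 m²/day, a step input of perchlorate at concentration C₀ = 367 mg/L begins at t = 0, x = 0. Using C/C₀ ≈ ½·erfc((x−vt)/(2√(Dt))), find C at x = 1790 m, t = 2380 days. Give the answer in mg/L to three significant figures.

For a continuous step input, C/C₀ ≈ ½·erfc((x−vt)/(2√(Dt))).
vt = 0.746 × 2380 = 1775.48 m and 2√(Dt) = 2√(0.0179 × 2380) = 13.05 m.
Argument (x−vt)/(2√(Dt)) = (1790 − 1775.48)/13.05 = 1.113; ½·erfc(1.113) = 0.05774.
C = 367 × 0.05774 = 21.2 mg/L.

21.2 mg/L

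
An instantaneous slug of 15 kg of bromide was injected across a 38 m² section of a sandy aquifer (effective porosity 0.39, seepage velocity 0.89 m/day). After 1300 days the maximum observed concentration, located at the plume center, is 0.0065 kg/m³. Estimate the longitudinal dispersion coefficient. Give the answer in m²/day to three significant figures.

At the plume center C_max = M/(n_e·A·√(4πDt)), so D = M²/(4πt·(n_e·A·C_max)²).
n_e·A·C_max = 0.39 × 38 × 0.0065 = 0.09633 kg/m.
D = 15²/(4π × 1300 × 0.09633²) = 1.48 m²/day.

1.48 m²/day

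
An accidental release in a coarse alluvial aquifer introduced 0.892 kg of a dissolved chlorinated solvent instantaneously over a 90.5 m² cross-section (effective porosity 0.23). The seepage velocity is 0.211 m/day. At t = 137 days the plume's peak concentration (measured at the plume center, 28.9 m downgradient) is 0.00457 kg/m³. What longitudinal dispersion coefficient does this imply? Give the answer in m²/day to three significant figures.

At the plume center C_max = M/(n_e·A·√(4πDt)), so D = M²/(4πt·(n_e·A·C_max)²).
n_e·A·C_max = 0.23 × 90.5 × 0.00457 = 0.09512 kg/m.
D = 0.892²/(4π × 137 × 0.09512²) = 0.0511 m²/day.

0.0511 m²/day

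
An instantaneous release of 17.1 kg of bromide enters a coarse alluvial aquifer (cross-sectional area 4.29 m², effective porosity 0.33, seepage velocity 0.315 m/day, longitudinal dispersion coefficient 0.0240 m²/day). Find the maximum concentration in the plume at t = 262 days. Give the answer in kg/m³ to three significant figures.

The peak of an instantaneous 1D plume sits at x = vt; there the Gaussian factor is 1 and C_max = M/(n_e·A·√(4πDt)), where n_e·A is the pore area the mass is dissolved in.
√(4πDt) = √(4π × 0.0240 × 262) = 8.889 m, so C_max = 17.1/(0.33 × 4.29 × 8.889) = 1.36 kg/m³.

1.36 kg/m³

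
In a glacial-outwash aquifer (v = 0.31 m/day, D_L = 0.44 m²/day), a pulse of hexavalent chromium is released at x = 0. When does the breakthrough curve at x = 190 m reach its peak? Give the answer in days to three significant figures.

For the 1D instantaneous-source solution, setting ∂C/∂t = 0 at fixed x gives v²t² + 2Dt − x² = 0, so t = (√(D² + v²x²) − D)/v².
√(D² + v²x²) = √(0.44² + 0.31² × 190²) = 58.90; v² = 0.0961.
t = (58.90 − 0.44)/0.0961 = 608 days (vs. the pure-advection estimate x/v = 613 d).

608 days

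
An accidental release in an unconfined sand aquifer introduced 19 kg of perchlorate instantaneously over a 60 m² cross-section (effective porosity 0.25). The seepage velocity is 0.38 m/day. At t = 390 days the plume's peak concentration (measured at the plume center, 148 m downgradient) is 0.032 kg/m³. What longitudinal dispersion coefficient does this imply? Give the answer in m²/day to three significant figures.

0.320 m²/day

At the plume center C_max = M/(n_e·A·√(4πDt)), so D = M²/(4πt·(n_e·A·C_max)²).
n_e·A·C_max = 0.25 × 60 × 0.032 = 0.4800 kg/m.
D = 19²/(4π × 390 × 0.4800²) = 0.320 m²/day.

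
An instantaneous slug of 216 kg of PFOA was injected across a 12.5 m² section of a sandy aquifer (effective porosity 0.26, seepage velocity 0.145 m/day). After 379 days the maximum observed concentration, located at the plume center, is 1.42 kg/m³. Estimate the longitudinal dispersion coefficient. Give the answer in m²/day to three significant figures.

At the plume center C_max = M/(n_e·A·√(4πDt)), so D = M²/(4πt·(n_e·A·C_max)²).
n_e·A·C_max = 0.26 × 12.5 × 1.42 = 4.615 kg/m.
D = 216²/(4π × 379 × 4.615²) = 0.460 m²/day.

0.460 m²/day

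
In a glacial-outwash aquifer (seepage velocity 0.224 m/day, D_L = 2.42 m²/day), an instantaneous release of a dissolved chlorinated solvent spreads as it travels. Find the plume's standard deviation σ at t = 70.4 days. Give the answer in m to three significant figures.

18.5 m

Dispersive spreading gives a Gaussian with σ² = 2Dt; advection only shifts the center.
σ = √(2 × 2.42 × 70.4) = 18.5 m.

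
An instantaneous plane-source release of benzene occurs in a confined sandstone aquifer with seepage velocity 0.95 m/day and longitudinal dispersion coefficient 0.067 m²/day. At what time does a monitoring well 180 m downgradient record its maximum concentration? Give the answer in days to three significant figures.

189 days

For the 1D instantaneous-source solution, setting ∂C/∂t = 0 at fixed x gives v²t² + 2Dt − x² = 0, so t = (√(D² + v²x²) − D)/v².
√(D² + v²x²) = √(0.067² + 0.95² × 180²) = 171.0; v² = 0.9025.
t = (171.0 − 0.067)/0.9025 = 189 days (vs. the pure-advection estimate x/v = 189 d).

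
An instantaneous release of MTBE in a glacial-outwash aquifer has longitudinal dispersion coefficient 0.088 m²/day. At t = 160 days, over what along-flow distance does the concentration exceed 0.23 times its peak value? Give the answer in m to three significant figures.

18.2 m

The plume is Gaussian with σ = √(2Dt) = √(2 × 0.088 × 160) = 5.307 m.
C/C_peak = exp(−Δx²/(2σ²)) = 0.23 ⇒ Δx = σ·√(−2 ln 0.23) = 5.307 × 1.714 = 9.096 m.
Width = 2Δx = 18.2 m.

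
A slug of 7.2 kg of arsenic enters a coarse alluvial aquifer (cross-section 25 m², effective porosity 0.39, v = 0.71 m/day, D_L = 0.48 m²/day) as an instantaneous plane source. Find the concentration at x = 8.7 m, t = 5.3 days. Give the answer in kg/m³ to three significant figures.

For an instantaneous plane source, C(x,t) = M/(n_e·A·√(4πDt)) · exp(−(x−vt)²/(4Dt)), with n_e·A the pore (flow) area.
Plume center vt = 0.71 × 5.3 = 3.763 m, so the well at 8.7 m is 4.937 m downgradient of the peak.
√(4πDt) = 5.654 m, giving peak height M/(n_e·A·√(4πDt)) = 7.2/(0.39 × 25 × 5.654) = 0.1306 kg/m³.
(x−vt)²/(4Dt) = (4.937)²/(4 × 0.48 × 5.3) = 2.395; exp(−2.395) = 0.09117.
C = 0.1306 × 0.09117 = 0.0119 kg/m³.

0.0119 kg/m³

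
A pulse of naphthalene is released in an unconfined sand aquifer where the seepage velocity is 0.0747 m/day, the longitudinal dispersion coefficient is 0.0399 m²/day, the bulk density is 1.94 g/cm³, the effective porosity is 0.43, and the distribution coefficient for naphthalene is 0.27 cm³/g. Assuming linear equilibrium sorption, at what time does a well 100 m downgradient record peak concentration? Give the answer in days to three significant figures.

Retardation factor R = 1 + ρ_b·K_d/n = 1 + 1.94 × 0.27/0.43 = 2.218.
Sorption retards both mechanisms: v_R = v/R = 0.03368 m/day, D_R = D/R = 0.01799 m²/day.
Peak time from v_R²t² + 2D_R t − x² = 0: t = (√(D_R² + v_R²x²) − D_R)/v_R².
√(D_R² + v_R²x²) = √(0.01799² + 0.03368² × 100²) = 3.368; v_R² = 0.001134.
t = (3.368 − 0.01799)/0.001134 = 2950 days.

2950 days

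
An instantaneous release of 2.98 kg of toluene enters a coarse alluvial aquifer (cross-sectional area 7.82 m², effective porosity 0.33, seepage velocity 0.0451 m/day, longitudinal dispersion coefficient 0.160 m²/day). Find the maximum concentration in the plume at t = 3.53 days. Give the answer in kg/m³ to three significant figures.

0.433 kg/m³

The peak of an instantaneous 1D plume sits at x = vt; there the Gaussian factor is 1 and C_max = M/(n_e·A·√(4πDt)), where n_e·A is the pore area the mass is dissolved in.
√(4πDt) = √(4π × 0.160 × 3.53) = 2.664 m, so C_max = 2.98/(0.33 × 7.82 × 2.664) = 0.433 kg/m³.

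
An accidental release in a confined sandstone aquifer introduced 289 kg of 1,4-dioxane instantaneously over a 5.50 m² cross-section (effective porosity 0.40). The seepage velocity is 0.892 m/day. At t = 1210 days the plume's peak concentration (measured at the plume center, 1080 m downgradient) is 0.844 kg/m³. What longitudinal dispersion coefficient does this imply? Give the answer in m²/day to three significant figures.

1.59 m²/day

At the plume center C_max = M/(n_e·A·√(4πDt)), so D = M²/(4πt·(n_e·A·C_max)²).
n_e·A·C_max = 0.40 × 5.50 × 0.844 = 1.857 kg/m.
D = 289²/(4π × 1210 × 1.857²) = 1.59 m²/day.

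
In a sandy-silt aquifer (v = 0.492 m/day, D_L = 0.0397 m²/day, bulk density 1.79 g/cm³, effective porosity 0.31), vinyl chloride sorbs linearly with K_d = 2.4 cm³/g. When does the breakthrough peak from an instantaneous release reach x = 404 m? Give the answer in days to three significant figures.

12200 days

Retardation factor R = 1 + ρ_b·K_d/n = 1 + 1.79 × 2.4/0.31 = 14.86.
Sorption retards both mechanisms: v_R = v/R = 0.03311 m/day, D_R = D/R = 0.002672 m²/day.
Peak time from v_R²t² + 2D_R t − x² = 0: t = (√(D_R² + v_R²x²) − D_R)/v_R².
√(D_R² + v_R²x²) = √(0.002672² + 0.03311² × 404²) = 13.38; v_R² = 0.001096.
t = (13.38 − 0.002672)/0.001096 = 12200 days.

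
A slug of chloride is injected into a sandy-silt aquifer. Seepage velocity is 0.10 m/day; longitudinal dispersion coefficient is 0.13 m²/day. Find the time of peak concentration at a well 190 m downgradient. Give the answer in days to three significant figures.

For the 1D instantaneous-source solution, setting ∂C/∂t = 0 at fixed x gives v²t² + 2Dt − x² = 0, so t = (√(D² + v²x²) − D)/v².
√(D² + v²x²) = √(0.13² + 0.10² × 190²) = 19.00; v² = 0.01.
t = (19.00 − 0.13)/0.01 = 1890 days (vs. the pure-advection estimate x/v = 1900 d).

1890 days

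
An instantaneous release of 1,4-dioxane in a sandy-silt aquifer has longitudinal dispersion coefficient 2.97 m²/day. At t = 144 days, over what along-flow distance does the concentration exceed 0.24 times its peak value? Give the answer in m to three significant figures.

98.8 m

The plume is Gaussian with σ = √(2Dt) = √(2 × 2.97 × 144) = 29.25 m.
C/C_peak = exp(−Δx²/(2σ²)) = 0.24 ⇒ Δx = σ·√(−2 ln 0.24) = 29.25 × 1.689 = 49.40 m.
Width = 2Δx = 98.8 m.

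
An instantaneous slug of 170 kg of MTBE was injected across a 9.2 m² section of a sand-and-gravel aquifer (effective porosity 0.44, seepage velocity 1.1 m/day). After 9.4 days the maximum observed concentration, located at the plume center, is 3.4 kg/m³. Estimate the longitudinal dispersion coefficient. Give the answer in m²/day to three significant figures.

At the plume center C_max = M/(n_e·A·√(4πDt)), so D = M²/(4πt·(n_e·A·C_max)²).
n_e·A·C_max = 0.44 × 9.2 × 3.4 = 13.76 kg/m.
D = 170²/(4π × 9.4 × 13.76²) = 1.29 m²/day.

1.29 m²/day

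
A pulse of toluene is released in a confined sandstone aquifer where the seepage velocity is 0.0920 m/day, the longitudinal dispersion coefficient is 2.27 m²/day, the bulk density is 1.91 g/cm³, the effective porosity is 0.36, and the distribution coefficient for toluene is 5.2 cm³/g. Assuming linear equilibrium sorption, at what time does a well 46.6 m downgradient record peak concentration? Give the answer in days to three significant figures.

Retardation factor R = 1 + ρ_b·K_d/n = 1 + 1.91 × 5.2/0.36 = 28.59.
Sorption retards both mechanisms: v_R = v/R = 0.003218 m/day, D_R = D/R = 0.07940 m²/day.
Peak time from v_R²t² + 2D_R t − x² = 0: t = (√(D_R² + v_R²x²) − D_R)/v_R².
√(D_R² + v_R²x²) = √(0.07940² + 0.003218² × 46.6²) = 0.1697; v_R² = 1.036e-05.
t = (0.1697 − 0.07940)/1.036e-05 = 8720 days.

8720 days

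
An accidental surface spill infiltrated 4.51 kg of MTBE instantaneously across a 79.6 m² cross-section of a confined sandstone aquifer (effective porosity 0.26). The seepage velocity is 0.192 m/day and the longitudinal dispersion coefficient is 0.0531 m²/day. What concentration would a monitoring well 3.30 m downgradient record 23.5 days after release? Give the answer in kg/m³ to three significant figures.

0.0410 kg/m³

For an instantaneous plane source, C(x,t) = M/(n_e·A·√(4πDt)) · exp(−(x−vt)²/(4Dt)), with n_e·A the pore (flow) area.
Plume center vt = 0.192 × 23.5 = 4.512 m, so the well at 3.30 m is 1.212 m upgradient of the peak.
√(4πDt) = 3.960 m, giving peak height M/(n_e·A·√(4πDt)) = 4.51/(0.26 × 79.6 × 3.960) = 0.05503 kg/m³.
(x−vt)²/(4Dt) = (-1.212)²/(4 × 0.0531 × 23.5) = 0.2943; exp(−0.2943) = 0.7451.
C = 0.05503 × 0.7451 = 0.0410 kg/m³.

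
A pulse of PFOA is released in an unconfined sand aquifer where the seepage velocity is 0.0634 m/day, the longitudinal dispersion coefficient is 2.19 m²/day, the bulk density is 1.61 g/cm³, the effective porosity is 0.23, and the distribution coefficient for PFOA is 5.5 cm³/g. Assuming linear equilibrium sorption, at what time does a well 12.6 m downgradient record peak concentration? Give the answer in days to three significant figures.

1390 days

Retardation factor R = 1 + ρ_b·K_d/n = 1 + 1.61 × 5.5/0.23 = 39.50.
Sorption retards both mechanisms: v_R = v/R = 0.001605 m/day, D_R = D/R = 0.05544 m²/day.
Peak time from v_R²t² + 2D_R t − x² = 0: t = (√(D_R² + v_R²x²) − D_R)/v_R².
√(D_R² + v_R²x²) = √(0.05544² + 0.001605² × 12.6²) = 0.05901; v_R² = 2.576e-06.
t = (0.05901 − 0.05544)/2.576e-06 = 1390 days.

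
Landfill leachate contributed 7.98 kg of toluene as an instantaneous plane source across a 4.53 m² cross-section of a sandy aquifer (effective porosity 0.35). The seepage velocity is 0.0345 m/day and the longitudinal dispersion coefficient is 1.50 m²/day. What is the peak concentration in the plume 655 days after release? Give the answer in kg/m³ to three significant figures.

The peak of an instantaneous 1D plume sits at x = vt; there the Gaussian factor is 1 and C_max = M/(n_e·A·√(4πDt)), where n_e·A is the pore area the mass is dissolved in.
√(4πDt) = √(4π × 1.50 × 655) = 111.1 m, so C_max = 7.98/(0.35 × 4.53 × 111.1) = 0.0453 kg/m³.

0.0453 kg/m³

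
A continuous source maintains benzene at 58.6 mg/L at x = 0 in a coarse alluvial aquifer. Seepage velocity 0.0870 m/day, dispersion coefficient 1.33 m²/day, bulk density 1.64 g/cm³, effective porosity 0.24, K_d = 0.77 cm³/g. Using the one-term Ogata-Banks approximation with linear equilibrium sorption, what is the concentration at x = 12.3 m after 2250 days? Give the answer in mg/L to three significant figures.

42.8 mg/L

Retardation factor R = 1 + ρ_b·K_d/n = 1 + 1.64 × 0.77/0.24 = 6.262.
Sorption retards both mechanisms: v_R = v/R = 0.01389 m/day, D_R = D/R = 0.2124 m²/day.
v_R·t = 0.01389 × 2250 = 31.2525 m; 2√(D_R t) = 43.72 m; argument = (12.3 − 31.2525)/43.72 = -0.4335.
C = C₀ × ½·erfc(-0.4335) = 58.6 × 0.7301 = 42.8 mg/L.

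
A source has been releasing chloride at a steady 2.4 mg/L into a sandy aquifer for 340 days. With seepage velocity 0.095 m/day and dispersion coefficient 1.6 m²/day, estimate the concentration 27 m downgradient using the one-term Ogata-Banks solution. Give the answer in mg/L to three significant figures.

For a continuous step input, C/C₀ ≈ ½·erfc((x−vt)/(2√(Dt))).
vt = 0.095 × 340 = 32.3 m and 2√(Dt) = 2√(1.6 × 340) = 46.65 m.
Argument (x−vt)/(2√(Dt)) = (27 − 32.3)/46.65 = -0.1136; ½·erfc(-0.1136) = 0.5638.
C = 2.4 × 0.5638 = 1.35 mg/L.

1.35 mg/L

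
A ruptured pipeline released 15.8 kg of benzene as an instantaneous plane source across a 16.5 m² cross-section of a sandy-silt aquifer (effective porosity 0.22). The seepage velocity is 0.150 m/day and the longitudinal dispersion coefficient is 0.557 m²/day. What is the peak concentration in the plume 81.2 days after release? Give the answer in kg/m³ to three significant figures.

The peak of an instantaneous 1D plume sits at x = vt; there the Gaussian factor is 1 and C_max = M/(n_e·A·√(4πDt)), where n_e·A is the pore area the mass is dissolved in.
√(4πDt) = √(4π × 0.557 × 81.2) = 23.84 m, so C_max = 15.8/(0.22 × 16.5 × 23.84) = 0.183 kg/m³.

0.183 kg/m³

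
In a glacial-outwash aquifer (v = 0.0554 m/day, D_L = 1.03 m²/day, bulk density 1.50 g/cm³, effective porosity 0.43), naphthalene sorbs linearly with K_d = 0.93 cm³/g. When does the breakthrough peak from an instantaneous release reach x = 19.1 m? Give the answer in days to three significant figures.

618 days

Retardation factor R = 1 + ρ_b·K_d/n = 1 + 1.50 × 0.93/0.43 = 4.244.
Sorption retards both mechanisms: v_R = v/R = 0.01305 m/day, D_R = D/R = 0.2427 m²/day.
Peak time from v_R²t² + 2D_R t − x² = 0: t = (√(D_R² + v_R²x²) − D_R)/v_R².
√(D_R² + v_R²x²) = √(0.2427² + 0.01305² × 19.1²) = 0.3479; v_R² = 0.0001703.
t = (0.3479 − 0.2427)/0.0001703 = 618 days.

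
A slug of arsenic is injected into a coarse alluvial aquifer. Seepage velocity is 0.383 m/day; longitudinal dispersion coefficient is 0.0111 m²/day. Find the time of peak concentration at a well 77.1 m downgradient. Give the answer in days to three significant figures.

201 days

For the 1D instantaneous-source solution, setting ∂C/∂t = 0 at fixed x gives v²t² + 2Dt − x² = 0, so t = (√(D² + v²x²) − D)/v².
√(D² + v²x²) = √(0.0111² + 0.383² × 77.1²) = 29.53; v² = 0.146689.
t = (29.53 − 0.0111)/0.146689 = 201 days (vs. the pure-advection estimate x/v = 201 d).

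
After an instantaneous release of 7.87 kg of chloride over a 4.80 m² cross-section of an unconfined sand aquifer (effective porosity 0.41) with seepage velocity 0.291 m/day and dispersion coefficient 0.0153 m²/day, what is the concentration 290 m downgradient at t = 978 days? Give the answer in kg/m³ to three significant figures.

0.179 kg/m³

For an instantaneous plane source, C(x,t) = M/(n_e·A·√(4πDt)) · exp(−(x−vt)²/(4Dt)), with n_e·A the pore (flow) area.
Plume center vt = 0.291 × 978 = 284.598 m, so the well at 290 m is 5.402 m downgradient of the peak.
√(4πDt) = 13.71 m, giving peak height M/(n_e·A·√(4πDt)) = 7.87/(0.41 × 4.80 × 13.71) = 0.2917 kg/m³.
(x−vt)²/(4Dt) = (5.402)²/(4 × 0.0153 × 978) = 0.4875; exp(−0.4875) = 0.6142.
C = 0.2917 × 0.6142 = 0.179 kg/m³.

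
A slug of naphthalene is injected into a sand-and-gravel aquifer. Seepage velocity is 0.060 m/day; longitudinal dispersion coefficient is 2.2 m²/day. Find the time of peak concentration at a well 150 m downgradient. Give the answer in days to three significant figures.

For the 1D instantaneous-source solution, setting ∂C/∂t = 0 at fixed x gives v²t² + 2Dt − x² = 0, so t = (√(D² + v²x²) − D)/v².
√(D² + v²x²) = √(2.2² + 0.060² × 150²) = 9.265; v² = 0.0036.
t = (9.265 − 2.2)/0.0036 = 1960 days (vs. the pure-advection estimate x/v = 2500 d).

1960 days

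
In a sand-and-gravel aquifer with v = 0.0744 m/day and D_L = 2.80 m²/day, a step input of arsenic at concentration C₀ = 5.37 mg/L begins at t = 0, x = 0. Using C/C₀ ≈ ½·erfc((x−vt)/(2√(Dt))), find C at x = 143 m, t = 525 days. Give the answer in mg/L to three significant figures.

For a continuous step input, C/C₀ ≈ ½·erfc((x−vt)/(2√(Dt))).
vt = 0.0744 × 525 = 39.06 m and 2√(Dt) = 2√(2.80 × 525) = 76.68 m.
Argument (x−vt)/(2√(Dt)) = (143 − 39.06)/76.68 = 1.356; ½·erfc(1.356) = 0.02758.
C = 5.37 × 0.02758 = 0.148 mg/L.

0.148 mg/L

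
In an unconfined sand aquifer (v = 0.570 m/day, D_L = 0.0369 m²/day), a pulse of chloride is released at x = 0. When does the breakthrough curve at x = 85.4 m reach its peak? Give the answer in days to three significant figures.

150 days

For the 1D instantaneous-source solution, setting ∂C/∂t = 0 at fixed x gives v²t² + 2Dt − x² = 0, so t = (√(D² + v²x²) − D)/v².
√(D² + v²x²) = √(0.0369² + 0.570² × 85.4²) = 48.68; v² = 0.3249.
t = (48.68 − 0.0369)/0.3249 = 150 days (vs. the pure-advection estimate x/v = 150 d).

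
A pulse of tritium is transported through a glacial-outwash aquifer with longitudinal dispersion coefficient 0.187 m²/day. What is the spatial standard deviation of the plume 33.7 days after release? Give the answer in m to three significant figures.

Dispersive spreading gives a Gaussian with σ² = 2Dt; advection only shifts the center.
σ = √(2 × 0.187 × 33.7) = 3.55 m.

3.55 m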